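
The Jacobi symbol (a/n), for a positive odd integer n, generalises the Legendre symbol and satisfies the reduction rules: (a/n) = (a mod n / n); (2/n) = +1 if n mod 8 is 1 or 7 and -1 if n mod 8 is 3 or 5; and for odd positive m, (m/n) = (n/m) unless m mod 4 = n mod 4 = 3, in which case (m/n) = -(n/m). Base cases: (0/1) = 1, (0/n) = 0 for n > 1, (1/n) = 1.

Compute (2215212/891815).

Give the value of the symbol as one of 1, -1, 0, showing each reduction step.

(2215212/891815): 2215212 mod 891815 = 431582, so (2215212/891815) = (431582/891815)
factor out 2^1: 431582 = 2^1·215791; with 891815 mod 8 = 7, (2/891815) = +1; sign now +1; continue with (215791/891815)
flip (215791/891815) -> (891815/215791): both odd, 215791 mod 4 = 3, 891815 mod 4 = 3, so the flip contributes -1; sign now -1
(891815/215791): 891815 mod 215791 = 28651, so (891815/215791) = (28651/215791)
flip (28651/215791) -> (215791/28651): both odd, 28651 mod 4 = 3, 215791 mod 4 = 3, so the flip contributes -1; sign now +1
(215791/28651): 215791 mod 28651 = 15234, so (215791/28651) = (15234/28651)
factor out 2^1: 15234 = 2^1·7617; with 28651 mod 8 = 3, (2/28651) = -1; sign now -1; continue with (7617/28651)
flip (7617/28651) -> (28651/7617): both odd, 7617 mod 4 = 1, 28651 mod 4 = 3, so the flip contributes +1; sign now -1
(28651/7617): 28651 mod 7617 = 5800, so (28651/7617) = (5800/7617)
factor out 2^3: 5800 = 2^3·725; with 7617 mod 8 = 1, (2/7617) = +1; sign now -1; continue with (725/7617)
flip (725/7617) -> (7617/725): both odd, 725 mod 4 = 1, 7617 mod 4 = 1, so the flip contributes +1; sign now -1
(7617/725): 7617 mod 725 = 367, so (7617/725) = (367/725)
flip (367/725) -> (725/367): both odd, 367 mod 4 = 3, 725 mod 4 = 1, so the flip contributes +1; sign now -1
(725/367): 725 mod 367 = 358, so (725/367) = (358/367)
factor out 2^1: 358 = 2^1·179; with 367 mod 8 = 7, (2/367) = +1; sign now -1; continue with (179/367)
flip (179/367) -> (367/179): both odd, 179 mod 4 = 3, 367 mod 4 = 3, so the flip contributes -1; sign now +1
(367/179): 367 mod 179 = 9, so (367/179) = (9/179)
flip (9/179) -> (179/9): both odd, 9 mod 4 = 1, 179 mod 4 = 3, so the flip contributes +1; sign now +1
(179/9): 179 mod 9 = 8, so (179/9) = (8/9)
factor out 2^3: 8 = 2^3·1; with 9 mod 8 = 1, (2/9) = +1; sign now +1; continue with (1/9)
reached (1/9) = 1, so the symbol is +1

1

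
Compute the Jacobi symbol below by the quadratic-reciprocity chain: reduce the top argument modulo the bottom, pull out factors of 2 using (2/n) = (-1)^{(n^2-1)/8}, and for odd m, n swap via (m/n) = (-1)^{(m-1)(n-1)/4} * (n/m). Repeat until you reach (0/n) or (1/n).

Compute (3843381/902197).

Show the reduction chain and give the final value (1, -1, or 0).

(3843381/902197) = (234593/902197)   [reduce mod 902197]
reciprocity: (234593/902197) = +1·(902197/234593) since 234593 mod 4 = 1, 902197 mod 4 = 1; sign now +1
(902197/234593) = (198418/234593)   [reduce mod 234593]
198418 = 2^1·99209; (2/234593) = +1 since 234593 mod 8 = 1, so (198418/234593) = (+1)^1·(99209/234593); sign now +1
reciprocity: (99209/234593) = +1·(234593/99209) since 99209 mod 4 = 1, 234593 mod 4 = 1; sign now +1
(234593/99209) = (36175/99209)   [reduce mod 99209]
reciprocity: (36175/99209) = +1·(99209/36175) since 36175 mod 4 = 3, 99209 mod 4 = 1; sign now +1
(99209/36175) = (26859/36175)   [reduce mod 36175]
reciprocity: (26859/36175) = -1·(36175/26859) since 26859 mod 4 = 3, 36175 mod 4 = 3; sign now -1
(36175/26859) = (9316/26859)   [reduce mod 26859]
9316 = 2^2·2329; (2/26859) = -1 since 26859 mod 8 = 3, so (9316/26859) = (-1)^2·(2329/26859); sign now -1
reciprocity: (2329/26859) = +1·(26859/2329) since 2329 mod 4 = 1, 26859 mod 4 = 3; sign now -1
(26859/2329) = (1240/2329)   [reduce mod 2329]
1240 = 2^3·155; (2/2329) = +1 since 2329 mod 8 = 1, so (1240/2329) = (+1)^3·(155/2329); sign now -1
reciprocity: (155/2329) = +1·(2329/155) since 155 mod 4 = 3, 2329 mod 4 = 1; sign now -1
(2329/155) = (4/155)   [reduce mod 155]
4 = 2^2·1; (2/155) = -1 since 155 mod 8 = 3, so (4/155) = (-1)^2·(1/155); sign now -1
(1/155) = 1; final value = sign = -1

-1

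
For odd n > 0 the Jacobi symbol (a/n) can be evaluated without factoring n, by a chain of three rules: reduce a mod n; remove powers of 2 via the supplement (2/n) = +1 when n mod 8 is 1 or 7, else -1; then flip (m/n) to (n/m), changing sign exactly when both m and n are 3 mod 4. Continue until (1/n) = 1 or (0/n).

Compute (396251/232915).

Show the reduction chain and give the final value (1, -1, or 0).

-1

(396251/232915) = (163336/232915)   [reduce mod 232915]
163336 = 2^3·20417; (2/232915) = -1 since 232915 mod 8 = 3, so (163336/232915) = (-1)^3·(20417/232915); sign now -1
reciprocity: (20417/232915) = +1·(232915/20417) since 20417 mod 4 = 1, 232915 mod 4 = 3; sign now -1
(232915/20417) = (8328/20417)   [reduce mod 20417]
8328 = 2^3·1041; (2/20417) = +1 since 20417 mod 8 = 1, so (8328/20417) = (+1)^3·(1041/20417); sign now -1
reciprocity: (1041/20417) = +1·(20417/1041) since 1041 mod 4 = 1, 20417 mod 4 = 1; sign now -1
(20417/1041) = (638/1041)   [reduce mod 1041]
638 = 2^1·319; (2/1041) = +1 since 1041 mod 8 = 1, so (638/1041) = (+1)^1·(319/1041); sign now -1
reciprocity: (319/1041) = +1·(1041/319) since 319 mod 4 = 3, 1041 mod 4 = 1; sign now -1
(1041/319) = (84/319)   [reduce mod 319]
84 = 2^2·21; (2/319) = +1 since 319 mod 8 = 7, so (84/319) = (+1)^2·(21/319); sign now -1
reciprocity: (21/319) = +1·(319/21) since 21 mod 4 = 1, 319 mod 4 = 3; sign now -1
(319/21) = (4/21)   [reduce mod 21]
4 = 2^2·1; (2/21) = -1 since 21 mod 8 = 5, so (4/21) = (-1)^2·(1/21); sign now -1
(1/21) = 1; final value = sign = -1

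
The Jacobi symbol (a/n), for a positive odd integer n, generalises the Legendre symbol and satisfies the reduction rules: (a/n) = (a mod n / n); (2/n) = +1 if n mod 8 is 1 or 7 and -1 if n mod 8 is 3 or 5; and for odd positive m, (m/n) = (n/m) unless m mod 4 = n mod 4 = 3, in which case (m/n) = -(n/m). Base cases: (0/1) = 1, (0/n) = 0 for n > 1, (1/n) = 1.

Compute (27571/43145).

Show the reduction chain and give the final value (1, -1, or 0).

flip (27571/43145) -> (43145/27571): both odd, 27571 mod 4 = 3, 43145 mod 4 = 1, so the flip contributes +1; sign now +1
(43145/27571): 43145 mod 27571 = 15574, so (43145/27571) = (15574/27571)
factor out 2^1: 15574 = 2^1·7787; with 27571 mod 8 = 3, (2/27571) = -1; sign now -1; continue with (7787/27571)
flip (7787/27571) -> (27571/7787): both odd, 7787 mod 4 = 3, 27571 mod 4 = 3, so the flip contributes -1; sign now +1
(27571/7787): 27571 mod 7787 = 4210, so (27571/7787) = (4210/7787)
factor out 2^1: 4210 = 2^1·2105; with 7787 mod 8 = 3, (2/7787) = -1; sign now -1; continue with (2105/7787)
flip (2105/7787) -> (7787/2105): both odd, 2105 mod 4 = 1, 7787 mod 4 = 3, so the flip contributes +1; sign now -1
(7787/2105): 7787 mod 2105 = 1472, so (7787/2105) = (1472/2105)
factor out 2^6: 1472 = 2^6·23; with 2105 mod 8 = 1, (2/2105) = +1; sign now -1; continue with (23/2105)
flip (23/2105) -> (2105/23): both odd, 23 mod 4 = 3, 2105 mod 4 = 1, so the flip contributes +1; sign now -1
(2105/23): 2105 mod 23 = 12, so (2105/23) = (12/23)
factor out 2^2: 12 = 2^2·3; with 23 mod 8 = 7, (2/23) = +1; sign now -1; continue with (3/23)
flip (3/23) -> (23/3): both odd, 3 mod 4 = 3, 23 mod 4 = 3, so the flip contributes -1; sign now +1
(23/3): 23 mod 3 = 2, so (23/3) = (2/3)
factor out 2^1: 2 = 2^1·1; with 3 mod 8 = 3, (2/3) = -1; sign now -1; continue with (1/3)
reached (1/3) = 1, so the symbol is -1

-1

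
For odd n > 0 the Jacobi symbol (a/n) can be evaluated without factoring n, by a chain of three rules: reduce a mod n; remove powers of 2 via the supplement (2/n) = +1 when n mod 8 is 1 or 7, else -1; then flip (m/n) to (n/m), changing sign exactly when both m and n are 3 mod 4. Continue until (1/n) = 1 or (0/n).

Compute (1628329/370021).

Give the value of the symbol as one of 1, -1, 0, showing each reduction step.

1

(1628329/370021): 1628329 mod 370021 = 148245, so (1628329/370021) = (148245/370021)
flip (148245/370021) -> (370021/148245): both odd, 148245 mod 4 = 1, 370021 mod 4 = 1, so the flip contributes +1; sign now +1
(370021/148245): 370021 mod 148245 = 73531, so (370021/148245) = (73531/148245)
flip (73531/148245) -> (148245/73531): both odd, 73531 mod 4 = 3, 148245 mod 4 = 1, so the flip contributes +1; sign now +1
(148245/73531): 148245 mod 73531 = 1183, so (148245/73531) = (1183/73531)
flip (1183/73531) -> (73531/1183): both odd, 1183 mod 4 = 3, 73531 mod 4 = 3, so the flip contributes -1; sign now -1
(73531/1183): 73531 mod 1183 = 185, so (73531/1183) = (185/1183)
flip (185/1183) -> (1183/185): both odd, 185 mod 4 = 1, 1183 mod 4 = 3, so the flip contributes +1; sign now -1
(1183/185): 1183 mod 185 = 73, so (1183/185) = (73/185)
flip (73/185) -> (185/73): both odd, 73 mod 4 = 1, 185 mod 4 = 1, so the flip contributes +1; sign now -1
(185/73): 185 mod 73 = 39, so (185/73) = (39/73)
flip (39/73) -> (73/39): both odd, 39 mod 4 = 3, 73 mod 4 = 1, so the flip contributes +1; sign now -1
(73/39): 73 mod 39 = 34, so (73/39) = (34/39)
factor out 2^1: 34 = 2^1·17; with 39 mod 8 = 7, (2/39) = +1; sign now -1; continue with (17/39)
flip (17/39) -> (39/17): both odd, 17 mod 4 = 1, 39 mod 4 = 3, so the flip contributes +1; sign now -1
(39/17): 39 mod 17 = 5, so (39/17) = (5/17)
flip (5/17) -> (17/5): both odd, 5 mod 4 = 1, 17 mod 4 = 1, so the flip contributes +1; sign now -1
(17/5): 17 mod 5 = 2, so (17/5) = (2/5)
factor out 2^1: 2 = 2^1·1; with 5 mod 8 = 5, (2/5) = -1; sign now +1; continue with (1/5)
reached (1/5) = 1, so the symbol is +1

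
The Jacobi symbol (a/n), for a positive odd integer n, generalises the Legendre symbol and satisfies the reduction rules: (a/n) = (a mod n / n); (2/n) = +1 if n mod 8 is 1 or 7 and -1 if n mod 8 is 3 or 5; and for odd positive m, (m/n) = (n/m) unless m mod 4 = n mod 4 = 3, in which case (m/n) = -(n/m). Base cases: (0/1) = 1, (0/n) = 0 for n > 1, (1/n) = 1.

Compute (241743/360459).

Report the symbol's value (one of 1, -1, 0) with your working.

flip (241743/360459) -> (360459/241743): both odd, 241743 mod 4 = 3, 360459 mod 4 = 3, so the flip contributes -1; sign now -1
(360459/241743): 360459 mod 241743 = 118716, so (360459/241743) = (118716/241743)
factor out 2^2: 118716 = 2^2·29679; with 241743 mod 8 = 7, (2/241743) = +1; sign now -1; continue with (29679/241743)
flip (29679/241743) -> (241743/29679): both odd, 29679 mod 4 = 3, 241743 mod 4 = 3, so the flip contributes -1; sign now +1
(241743/29679): 241743 mod 29679 = 4311, so (241743/29679) = (4311/29679)
flip (4311/29679) -> (29679/4311): both odd, 4311 mod 4 = 3, 29679 mod 4 = 3, so the flip contributes -1; sign now -1
(29679/4311): 29679 mod 4311 = 3813, so (29679/4311) = (3813/4311)
flip (3813/4311) -> (4311/3813): both odd, 3813 mod 4 = 1, 4311 mod 4 = 3, so the flip contributes +1; sign now -1
(4311/3813): 4311 mod 3813 = 498, so (4311/3813) = (498/3813)
factor out 2^1: 498 = 2^1·249; with 3813 mod 8 = 5, (2/3813) = -1; sign now +1; continue with (249/3813)
flip (249/3813) -> (3813/249): both odd, 249 mod 4 = 1, 3813 mod 4 = 1, so the flip contributes +1; sign now +1
(3813/249): 3813 mod 249 = 78, so (3813/249) = (78/249)
factor out 2^1: 78 = 2^1·39; with 249 mod 8 = 1, (2/249) = +1; sign now +1; continue with (39/249)
flip (39/249) -> (249/39): both odd, 39 mod 4 = 3, 249 mod 4 = 1, so the flip contributes +1; sign now +1
(249/39): 249 mod 39 = 15, so (249/39) = (15/39)
flip (15/39) -> (39/15): both odd, 15 mod 4 = 3, 39 mod 4 = 3, so the flip contributes -1; sign now -1
(39/15): 39 mod 15 = 9, so (39/15) = (9/15)
flip (9/15) -> (15/9): both odd, 9 mod 4 = 1, 15 mod 4 = 3, so the flip contributes +1; sign now -1
(15/9): 15 mod 9 = 6, so (15/9) = (6/9)
factor out 2^1: 6 = 2^1·3; with 9 mod 8 = 1, (2/9) = +1; sign now -1; continue with (3/9)
flip (3/9) -> (9/3): both odd, 3 mod 4 = 3, 9 mod 4 = 1, so the flip contributes +1; sign now -1
(9/3): 9 mod 3 = 0, so (9/3) = (0/3)
reached (0/3); gcd(a, n) > 1, so (0/3) = 0 and the symbol is 0

0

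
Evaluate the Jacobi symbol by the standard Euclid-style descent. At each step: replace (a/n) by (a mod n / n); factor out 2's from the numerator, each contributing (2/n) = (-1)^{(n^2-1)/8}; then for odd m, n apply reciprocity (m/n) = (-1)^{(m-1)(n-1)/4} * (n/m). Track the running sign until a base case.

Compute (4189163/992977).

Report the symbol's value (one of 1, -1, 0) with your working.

-1

(4189163/992977): 4189163 mod 992977 = 217255, so (4189163/992977) = (217255/992977)
flip (217255/992977) -> (992977/217255): both odd, 217255 mod 4 = 3, 992977 mod 4 = 1, so the flip contributes +1; sign now +1
(992977/217255): 992977 mod 217255 = 123957, so (992977/217255) = (123957/217255)
flip (123957/217255) -> (217255/123957): both odd, 123957 mod 4 = 1, 217255 mod 4 = 3, so the flip contributes +1; sign now +1
(217255/123957): 217255 mod 123957 = 93298, so (217255/123957) = (93298/123957)
factor out 2^1: 93298 = 2^1·46649; with 123957 mod 8 = 5, (2/123957) = -1; sign now -1; continue with (46649/123957)
flip (46649/123957) -> (123957/46649): both odd, 46649 mod 4 = 1, 123957 mod 4 = 1, so the flip contributes +1; sign now -1
(123957/46649): 123957 mod 46649 = 30659, so (123957/46649) = (30659/46649)
flip (30659/46649) -> (46649/30659): both odd, 30659 mod 4 = 3, 46649 mod 4 = 1, so the flip contributes +1; sign now -1
(46649/30659): 46649 mod 30659 = 15990, so (46649/30659) = (15990/30659)
factor out 2^1: 15990 = 2^1·7995; with 30659 mod 8 = 3, (2/30659) = -1; sign now +1; continue with (7995/30659)
flip (7995/30659) -> (30659/7995): both odd, 7995 mod 4 = 3, 30659 mod 4 = 3, so the flip contributes -1; sign now -1
(30659/7995): 30659 mod 7995 = 6674, so (30659/7995) = (6674/7995)
factor out 2^1: 6674 = 2^1·3337; with 7995 mod 8 = 3, (2/7995) = -1; sign now +1; continue with (3337/7995)
flip (3337/7995) -> (7995/3337): both odd, 3337 mod 4 = 1, 7995 mod 4 = 3, so the flip contributes +1; sign now +1
(7995/3337): 7995 mod 3337 = 1321, so (7995/3337) = (1321/3337)
flip (1321/3337) -> (3337/1321): both odd, 1321 mod 4 = 1, 3337 mod 4 = 1, so the flip contributes +1; sign now +1
(3337/1321): 3337 mod 1321 = 695, so (3337/1321) = (695/1321)
flip (695/1321) -> (1321/695): both odd, 695 mod 4 = 3, 1321 mod 4 = 1, so the flip contributes +1; sign now +1
(1321/695): 1321 mod 695 = 626, so (1321/695) = (626/695)
factor out 2^1: 626 = 2^1·313; with 695 mod 8 = 7, (2/695) = +1; sign now +1; continue with (313/695)
flip (313/695) -> (695/313): both odd, 313 mod 4 = 1, 695 mod 4 = 3, so the flip contributes +1; sign now +1
(695/313): 695 mod 313 = 69, so (695/313) = (69/313)
flip (69/313) -> (313/69): both odd, 69 mod 4 = 1, 313 mod 4 = 1, so the flip contributes +1; sign now +1
(313/69): 313 mod 69 = 37, so (313/69) = (37/69)
flip (37/69) -> (69/37): both odd, 37 mod 4 = 1, 69 mod 4 = 1, so the flip contributes +1; sign now +1
(69/37): 69 mod 37 = 32, so (69/37) = (32/37)
factor out 2^5: 32 = 2^5·1; with 37 mod 8 = 5, (2/37) = -1; sign now -1; continue with (1/37)
reached (1/37) = 1, so the symbol is -1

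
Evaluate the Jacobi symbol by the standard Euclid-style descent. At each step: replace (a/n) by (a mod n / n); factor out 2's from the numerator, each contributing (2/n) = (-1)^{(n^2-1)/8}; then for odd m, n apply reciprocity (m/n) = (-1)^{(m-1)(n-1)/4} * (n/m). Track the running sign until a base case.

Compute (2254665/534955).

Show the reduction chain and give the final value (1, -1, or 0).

0

(2254665/534955): 2254665 mod 534955 = 114845, so (2254665/534955) = (114845/534955)
flip (114845/534955) -> (534955/114845): both odd, 114845 mod 4 = 1, 534955 mod 4 = 3, so the flip contributes +1; sign now +1
(534955/114845): 534955 mod 114845 = 75575, so (534955/114845) = (75575/114845)
flip (75575/114845) -> (114845/75575): both odd, 75575 mod 4 = 3, 114845 mod 4 = 1, so the flip contributes +1; sign now +1
(114845/75575): 114845 mod 75575 = 39270, so (114845/75575) = (39270/75575)
factor out 2^1: 39270 = 2^1·19635; with 75575 mod 8 = 7, (2/75575) = +1; sign now +1; continue with (19635/75575)
flip (19635/75575) -> (75575/19635): both odd, 19635 mod 4 = 3, 75575 mod 4 = 3, so the flip contributes -1; sign now -1
(75575/19635): 75575 mod 19635 = 16670, so (75575/19635) = (16670/19635)
factor out 2^1: 16670 = 2^1·8335; with 19635 mod 8 = 3, (2/19635) = -1; sign now +1; continue with (8335/19635)
flip (8335/19635) -> (19635/8335): both odd, 8335 mod 4 = 3, 19635 mod 4 = 3, so the flip contributes -1; sign now -1
(19635/8335): 19635 mod 8335 = 2965, so (19635/8335) = (2965/8335)
flip (2965/8335) -> (8335/2965): both odd, 2965 mod 4 = 1, 8335 mod 4 = 3, so the flip contributes +1; sign now -1
(8335/2965): 8335 mod 2965 = 2405, so (8335/2965) = (2405/2965)
flip (2405/2965) -> (2965/2405): both odd, 2405 mod 4 = 1, 2965 mod 4 = 1, so the flip contributes +1; sign now -1
(2965/2405): 2965 mod 2405 = 560, so (2965/2405) = (560/2405)
factor out 2^4: 560 = 2^4·35; with 2405 mod 8 = 5, (2/2405) = -1; sign now -1; continue with (35/2405)
flip (35/2405) -> (2405/35): both odd, 35 mod 4 = 3, 2405 mod 4 = 1, so the flip contributes +1; sign now -1
(2405/35): 2405 mod 35 = 25, so (2405/35) = (25/35)
flip (25/35) -> (35/25): both odd, 25 mod 4 = 1, 35 mod 4 = 3, so the flip contributes +1; sign now -1
(35/25): 35 mod 25 = 10, so (35/25) = (10/25)
factor out 2^1: 10 = 2^1·5; with 25 mod 8 = 1, (2/25) = +1; sign now -1; continue with (5/25)
flip (5/25) -> (25/5): both odd, 5 mod 4 = 1, 25 mod 4 = 1, so the flip contributes +1; sign now -1
(25/5): 25 mod 5 = 0, so (25/5) = (0/5)
reached (0/5); gcd(a, n) > 1, so (0/5) = 0 and the symbol is 0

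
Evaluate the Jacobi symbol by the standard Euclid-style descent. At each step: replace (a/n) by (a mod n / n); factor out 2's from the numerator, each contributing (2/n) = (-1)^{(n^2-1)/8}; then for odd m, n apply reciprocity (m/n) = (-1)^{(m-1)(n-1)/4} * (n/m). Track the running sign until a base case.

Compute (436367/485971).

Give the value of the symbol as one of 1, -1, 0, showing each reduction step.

flip (436367/485971) -> (485971/436367): both odd, 436367 mod 4 = 3, 485971 mod 4 = 3, so the flip contributes -1; sign now -1
(485971/436367): 485971 mod 436367 = 49604, so (485971/436367) = (49604/436367)
factor out 2^2: 49604 = 2^2·12401; with 436367 mod 8 = 7, (2/436367) = +1; sign now -1; continue with (12401/436367)
flip (12401/436367) -> (436367/12401): both odd, 12401 mod 4 = 1, 436367 mod 4 = 3, so the flip contributes +1; sign now -1
(436367/12401): 436367 mod 12401 = 2332, so (436367/12401) = (2332/12401)
factor out 2^2: 2332 = 2^2·583; with 12401 mod 8 = 1, (2/12401) = +1; sign now -1; continue with (583/12401)
flip (583/12401) -> (12401/583): both odd, 583 mod 4 = 3, 12401 mod 4 = 1, so the flip contributes +1; sign now -1
(12401/583): 12401 mod 583 = 158, so (12401/583) = (158/583)
factor out 2^1: 158 = 2^1·79; with 583 mod 8 = 7, (2/583) = +1; sign now -1; continue with (79/583)
flip (79/583) -> (583/79): both odd, 79 mod 4 = 3, 583 mod 4 = 3, so the flip contributes -1; sign now +1
(583/79): 583 mod 79 = 30, so (583/79) = (30/79)
factor out 2^1: 30 = 2^1·15; with 79 mod 8 = 7, (2/79) = +1; sign now +1; continue with (15/79)
flip (15/79) -> (79/15): both odd, 15 mod 4 = 3, 79 mod 4 = 3, so the flip contributes -1; sign now -1
(79/15): 79 mod 15 = 4, so (79/15) = (4/15)
factor out 2^2: 4 = 2^2·1; with 15 mod 8 = 7, (2/15) = +1; sign now -1; continue with (1/15)
reached (1/15) = 1, so the symbol is -1

-1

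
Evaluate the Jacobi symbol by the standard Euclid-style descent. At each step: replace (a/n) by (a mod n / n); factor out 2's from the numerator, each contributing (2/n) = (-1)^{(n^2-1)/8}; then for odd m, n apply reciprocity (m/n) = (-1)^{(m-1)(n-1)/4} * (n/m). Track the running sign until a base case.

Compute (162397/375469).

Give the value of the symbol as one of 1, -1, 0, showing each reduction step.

-1

flip (162397/375469) -> (375469/162397): both odd, 162397 mod 4 = 1, 375469 mod 4 = 1, so the flip contributes +1; sign now +1
(375469/162397): 375469 mod 162397 = 50675, so (375469/162397) = (50675/162397)
flip (50675/162397) -> (162397/50675): both odd, 50675 mod 4 = 3, 162397 mod 4 = 1, so the flip contributes +1; sign now +1
(162397/50675): 162397 mod 50675 = 10372, so (162397/50675) = (10372/50675)
factor out 2^2: 10372 = 2^2·2593; with 50675 mod 8 = 3, (2/50675) = -1; sign now +1; continue with (2593/50675)
flip (2593/50675) -> (50675/2593): both odd, 2593 mod 4 = 1, 50675 mod 4 = 3, so the flip contributes +1; sign now +1
(50675/2593): 50675 mod 2593 = 1408, so (50675/2593) = (1408/2593)
factor out 2^7: 1408 = 2^7·11; with 2593 mod 8 = 1, (2/2593) = +1; sign now +1; continue with (11/2593)
flip (11/2593) -> (2593/11): both odd, 11 mod 4 = 3, 2593 mod 4 = 1, so the flip contributes +1; sign now +1
(2593/11): 2593 mod 11 = 8, so (2593/11) = (8/11)
factor out 2^3: 8 = 2^3·1; with 11 mod 8 = 3, (2/11) = -1; sign now -1; continue with (1/11)
reached (1/11) = 1, so the symbol is -1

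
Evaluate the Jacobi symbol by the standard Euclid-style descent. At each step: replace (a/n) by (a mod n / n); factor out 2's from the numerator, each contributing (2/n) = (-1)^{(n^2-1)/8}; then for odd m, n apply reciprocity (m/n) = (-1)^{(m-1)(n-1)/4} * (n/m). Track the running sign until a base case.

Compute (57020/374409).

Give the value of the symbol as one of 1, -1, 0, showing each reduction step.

-1

57020 = 2^2·14255; (2/374409) = +1 since 374409 mod 8 = 1, so (57020/374409) = (+1)^2·(14255/374409); sign now +1
reciprocity: (14255/374409) = +1·(374409/14255) since 14255 mod 4 = 3, 374409 mod 4 = 1; sign now +1
(374409/14255) = (3779/14255)   [reduce mod 14255]
reciprocity: (3779/14255) = -1·(14255/3779) since 3779 mod 4 = 3, 14255 mod 4 = 3; sign now -1
(14255/3779) = (2918/3779)   [reduce mod 3779]
2918 = 2^1·1459; (2/3779) = -1 since 3779 mod 8 = 3, so (2918/3779) = (-1)^1·(1459/3779); sign now +1
reciprocity: (1459/3779) = -1·(3779/1459) since 1459 mod 4 = 3, 3779 mod 4 = 3; sign now -1
(3779/1459) = (861/1459)   [reduce mod 1459]
reciprocity: (861/1459) = +1·(1459/861) since 861 mod 4 = 1, 1459 mod 4 = 3; sign now -1
(1459/861) = (598/861)   [reduce mod 861]
598 = 2^1·299; (2/861) = -1 since 861 mod 8 = 5, so (598/861) = (-1)^1·(299/861); sign now +1
reciprocity: (299/861) = +1·(861/299) since 299 mod 4 = 3, 861 mod 4 = 1; sign now +1
(861/299) = (263/299)   [reduce mod 299]
reciprocity: (263/299) = -1·(299/263) since 263 mod 4 = 3, 299 mod 4 = 3; sign now -1
(299/263) = (36/263)   [reduce mod 263]
36 = 2^2·9; (2/263) = +1 since 263 mod 8 = 7, so (36/263) = (+1)^2·(9/263); sign now -1
reciprocity: (9/263) = +1·(263/9) since 9 mod 4 = 1, 263 mod 4 = 3; sign now -1
(263/9) = (2/9)   [reduce mod 9]
2 = 2^1·1; (2/9) = +1 since 9 mod 8 = 1, so (2/9) = (+1)^1·(1/9); sign now -1
(1/9) = 1; final value = sign = -1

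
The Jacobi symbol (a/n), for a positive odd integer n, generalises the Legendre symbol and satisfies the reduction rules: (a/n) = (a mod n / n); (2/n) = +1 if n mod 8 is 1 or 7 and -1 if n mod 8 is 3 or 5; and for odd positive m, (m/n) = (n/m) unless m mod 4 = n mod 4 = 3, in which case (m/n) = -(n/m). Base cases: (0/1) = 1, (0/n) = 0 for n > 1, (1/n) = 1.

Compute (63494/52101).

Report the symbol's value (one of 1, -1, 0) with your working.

(63494/52101) = (11393/52101)   [reduce mod 52101]
reciprocity: (11393/52101) = +1·(52101/11393) since 11393 mod 4 = 1, 52101 mod 4 = 1; sign now +1
(52101/11393) = (6529/11393)   [reduce mod 11393]
reciprocity: (6529/11393) = +1·(11393/6529) since 6529 mod 4 = 1, 11393 mod 4 = 1; sign now +1
(11393/6529) = (4864/6529)   [reduce mod 6529]
4864 = 2^8·19; (2/6529) = +1 since 6529 mod 8 = 1, so (4864/6529) = (+1)^8·(19/6529); sign now +1
reciprocity: (19/6529) = +1·(6529/19) since 19 mod 4 = 3, 6529 mod 4 = 1; sign now +1
(6529/19) = (12/19)   [reduce mod 19]
12 = 2^2·3; (2/19) = -1 since 19 mod 8 = 3, so (12/19) = (-1)^2·(3/19); sign now +1
reciprocity: (3/19) = -1·(19/3) since 3 mod 4 = 3, 19 mod 4 = 3; sign now -1
(19/3) = (1/3)   [reduce mod 3]
(1/3) = 1; final value = sign = -1

-1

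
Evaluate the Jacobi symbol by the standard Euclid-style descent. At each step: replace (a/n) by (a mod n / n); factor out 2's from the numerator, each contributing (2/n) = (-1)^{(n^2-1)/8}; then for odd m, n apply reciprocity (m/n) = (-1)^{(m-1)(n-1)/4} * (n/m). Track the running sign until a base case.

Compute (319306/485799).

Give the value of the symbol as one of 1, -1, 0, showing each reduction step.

-1

factor out 2^1: 319306 = 2^1·159653; with 485799 mod 8 = 7, (2/485799) = +1; sign now +1; continue with (159653/485799)
flip (159653/485799) -> (485799/159653): both odd, 159653 mod 4 = 1, 485799 mod 4 = 3, so the flip contributes +1; sign now +1
(485799/159653): 485799 mod 159653 = 6840, so (485799/159653) = (6840/159653)
factor out 2^3: 6840 = 2^3·855; with 159653 mod 8 = 5, (2/159653) = -1; sign now -1; continue with (855/159653)
flip (855/159653) -> (159653/855): both odd, 855 mod 4 = 3, 159653 mod 4 = 1, so the flip contributes +1; sign now -1
(159653/855): 159653 mod 855 = 623, so (159653/855) = (623/855)
flip (623/855) -> (855/623): both odd, 623 mod 4 = 3, 855 mod 4 = 3, so the flip contributes -1; sign now +1
(855/623): 855 mod 623 = 232, so (855/623) = (232/623)
factor out 2^3: 232 = 2^3·29; with 623 mod 8 = 7, (2/623) = +1; sign now +1; continue with (29/623)
flip (29/623) -> (623/29): both odd, 29 mod 4 = 1, 623 mod 4 = 3, so the flip contributes +1; sign now +1
(623/29): 623 mod 29 = 14, so (623/29) = (14/29)
factor out 2^1: 14 = 2^1·7; with 29 mod 8 = 5, (2/29) = -1; sign now -1; continue with (7/29)
flip (7/29) -> (29/7): both odd, 7 mod 4 = 3, 29 mod 4 = 1, so the flip contributes +1; sign now -1
(29/7): 29 mod 7 = 1, so (29/7) = (1/7)
reached (1/7) = 1, so the symbol is -1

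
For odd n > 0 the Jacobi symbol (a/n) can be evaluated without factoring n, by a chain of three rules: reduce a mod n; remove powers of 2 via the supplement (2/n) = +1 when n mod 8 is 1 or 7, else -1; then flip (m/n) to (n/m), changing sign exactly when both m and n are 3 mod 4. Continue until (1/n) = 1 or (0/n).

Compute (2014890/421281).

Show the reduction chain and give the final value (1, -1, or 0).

0

(2014890/421281) = (329766/421281)   [reduce mod 421281]
329766 = 2^1·164883; (2/421281) = +1 since 421281 mod 8 = 1, so (329766/421281) = (+1)^1·(164883/421281); sign now +1
reciprocity: (164883/421281) = +1·(421281/164883) since 164883 mod 4 = 3, 421281 mod 4 = 1; sign now +1
(421281/164883) = (91515/164883)   [reduce mod 164883]
reciprocity: (91515/164883) = -1·(164883/91515) since 91515 mod 4 = 3, 164883 mod 4 = 3; sign now -1
(164883/91515) = (73368/91515)   [reduce mod 91515]
73368 = 2^3·9171; (2/91515) = -1 since 91515 mod 8 = 3, so (73368/91515) = (-1)^3·(9171/91515); sign now +1
reciprocity: (9171/91515) = -1·(91515/9171) since 9171 mod 4 = 3, 91515 mod 4 = 3; sign now -1
(91515/9171) = (8976/9171)   [reduce mod 9171]
8976 = 2^4·561; (2/9171) = -1 since 9171 mod 8 = 3, so (8976/9171) = (-1)^4·(561/9171); sign now -1
reciprocity: (561/9171) = +1·(9171/561) since 561 mod 4 = 1, 9171 mod 4 = 3; sign now -1
(9171/561) = (195/561)   [reduce mod 561]
reciprocity: (195/561) = +1·(561/195) since 195 mod 4 = 3, 561 mod 4 = 1; sign now -1
(561/195) = (171/195)   [reduce mod 195]
reciprocity: (171/195) = -1·(195/171) since 171 mod 4 = 3, 195 mod 4 = 3; sign now +1
(195/171) = (24/171)   [reduce mod 171]
24 = 2^3·3; (2/171) = -1 since 171 mod 8 = 3, so (24/171) = (-1)^3·(3/171); sign now -1
reciprocity: (3/171) = -1·(171/3) since 3 mod 4 = 3, 171 mod 4 = 3; sign now +1
(171/3) = (0/3)   [reduce mod 3]
(0/3) = 0   [gcd(a, n) > 1]; final value = 0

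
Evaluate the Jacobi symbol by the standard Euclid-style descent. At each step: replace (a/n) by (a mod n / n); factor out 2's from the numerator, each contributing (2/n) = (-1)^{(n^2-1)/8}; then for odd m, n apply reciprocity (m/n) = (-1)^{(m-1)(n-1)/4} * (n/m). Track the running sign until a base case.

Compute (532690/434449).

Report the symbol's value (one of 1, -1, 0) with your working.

(532690/434449) = (98241/434449)   [reduce mod 434449]
reciprocity: (98241/434449) = +1·(434449/98241) since 98241 mod 4 = 1, 434449 mod 4 = 1; sign now +1
(434449/98241) = (41485/98241)   [reduce mod 98241]
reciprocity: (41485/98241) = +1·(98241/41485) since 41485 mod 4 = 1, 98241 mod 4 = 1; sign now +1
(98241/41485) = (15271/41485)   [reduce mod 41485]
reciprocity: (15271/41485) = +1·(41485/15271) since 15271 mod 4 = 3, 41485 mod 4 = 1; sign now +1
(41485/15271) = (10943/15271)   [reduce mod 15271]
reciprocity: (10943/15271) = -1·(15271/10943) since 10943 mod 4 = 3, 15271 mod 4 = 3; sign now -1
(15271/10943) = (4328/10943)   [reduce mod 10943]
4328 = 2^3·541; (2/10943) = +1 since 10943 mod 8 = 7, so (4328/10943) = (+1)^3·(541/10943); sign now -1
reciprocity: (541/10943) = +1·(10943/541) since 541 mod 4 = 1, 10943 mod 4 = 3; sign now -1
(10943/541) = (123/541)   [reduce mod 541]
reciprocity: (123/541) = +1·(541/123) since 123 mod 4 = 3, 541 mod 4 = 1; sign now -1
(541/123) = (49/123)   [reduce mod 123]
reciprocity: (49/123) = +1·(123/49) since 49 mod 4 = 1, 123 mod 4 = 3; sign now -1
(123/49) = (25/49)   [reduce mod 49]
reciprocity: (25/49) = +1·(49/25) since 25 mod 4 = 1, 49 mod 4 = 1; sign now -1
(49/25) = (24/25)   [reduce mod 25]
24 = 2^3·3; (2/25) = +1 since 25 mod 8 = 1, so (24/25) = (+1)^3·(3/25); sign now -1
reciprocity: (3/25) = +1·(25/3) since 3 mod 4 = 3, 25 mod 4 = 1; sign now -1
(25/3) = (1/3)   [reduce mod 3]
(1/3) = 1; final value = sign = -1

-1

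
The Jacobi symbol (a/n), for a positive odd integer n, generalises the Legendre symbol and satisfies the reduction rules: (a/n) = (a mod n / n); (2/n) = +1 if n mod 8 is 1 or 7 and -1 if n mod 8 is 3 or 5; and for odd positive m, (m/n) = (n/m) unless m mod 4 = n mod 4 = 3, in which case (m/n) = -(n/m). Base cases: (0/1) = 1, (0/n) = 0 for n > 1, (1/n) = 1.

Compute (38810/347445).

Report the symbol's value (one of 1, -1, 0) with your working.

38810 = 2^1·19405; (2/347445) = -1 since 347445 mod 8 = 5, so (38810/347445) = (-1)^1·(19405/347445); sign now -1
reciprocity: (19405/347445) = +1·(347445/19405) since 19405 mod 4 = 1, 347445 mod 4 = 1; sign now -1
(347445/19405) = (17560/19405)   [reduce mod 19405]
17560 = 2^3·2195; (2/19405) = -1 since 19405 mod 8 = 5, so (17560/19405) = (-1)^3·(2195/19405); sign now +1
reciprocity: (2195/19405) = +1·(19405/2195) since 2195 mod 4 = 3, 19405 mod 4 = 1; sign now +1
(19405/2195) = (1845/2195)   [reduce mod 2195]
reciprocity: (1845/2195) = +1·(2195/1845) since 1845 mod 4 = 1, 2195 mod 4 = 3; sign now +1
(2195/1845) = (350/1845)   [reduce mod 1845]
350 = 2^1·175; (2/1845) = -1 since 1845 mod 8 = 5, so (350/1845) = (-1)^1·(175/1845); sign now -1
reciprocity: (175/1845) = +1·(1845/175) since 175 mod 4 = 3, 1845 mod 4 = 1; sign now -1
(1845/175) = (95/175)   [reduce mod 175]
reciprocity: (95/175) = -1·(175/95) since 95 mod 4 = 3, 175 mod 4 = 3; sign now +1
(175/95) = (80/95)   [reduce mod 95]
80 = 2^4·5; (2/95) = +1 since 95 mod 8 = 7, so (80/95) = (+1)^4·(5/95); sign now +1
reciprocity: (5/95) = +1·(95/5) since 5 mod 4 = 1, 95 mod 4 = 3; sign now +1
(95/5) = (0/5)   [reduce mod 5]
(0/5) = 0   [gcd(a, n) > 1]; final value = 0

0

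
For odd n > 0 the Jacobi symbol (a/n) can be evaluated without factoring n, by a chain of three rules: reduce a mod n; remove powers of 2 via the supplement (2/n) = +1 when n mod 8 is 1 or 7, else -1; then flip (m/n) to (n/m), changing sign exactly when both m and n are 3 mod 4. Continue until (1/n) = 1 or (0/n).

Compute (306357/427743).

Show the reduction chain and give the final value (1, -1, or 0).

0

reciprocity: (306357/427743) = +1·(427743/306357) since 306357 mod 4 = 1, 427743 mod 4 = 3; sign now +1
(427743/306357) = (121386/306357)   [reduce mod 306357]
121386 = 2^1·60693; (2/306357) = -1 since 306357 mod 8 = 5, so (121386/306357) = (-1)^1·(60693/306357); sign now -1
reciprocity: (60693/306357) = +1·(306357/60693) since 60693 mod 4 = 1, 306357 mod 4 = 1; sign now -1
(306357/60693) = (2892/60693)   [reduce mod 60693]
2892 = 2^2·723; (2/60693) = -1 since 60693 mod 8 = 5, so (2892/60693) = (-1)^2·(723/60693); sign now -1
reciprocity: (723/60693) = +1·(60693/723) since 723 mod 4 = 3, 60693 mod 4 = 1; sign now -1
(60693/723) = (684/723)   [reduce mod 723]
684 = 2^2·171; (2/723) = -1 since 723 mod 8 = 3, so (684/723) = (-1)^2·(171/723); sign now -1
reciprocity: (171/723) = -1·(723/171) since 171 mod 4 = 3, 723 mod 4 = 3; sign now +1
(723/171) = (39/171)   [reduce mod 171]
reciprocity: (39/171) = -1·(171/39) since 39 mod 4 = 3, 171 mod 4 = 3; sign now -1
(171/39) = (15/39)   [reduce mod 39]
reciprocity: (15/39) = -1·(39/15) since 15 mod 4 = 3, 39 mod 4 = 3; sign now +1
(39/15) = (9/15)   [reduce mod 15]
reciprocity: (9/15) = +1·(15/9) since 9 mod 4 = 1, 15 mod 4 = 3; sign now +1
(15/9) = (6/9)   [reduce mod 9]
6 = 2^1·3; (2/9) = +1 since 9 mod 8 = 1, so (6/9) = (+1)^1·(3/9); sign now +1
reciprocity: (3/9) = +1·(9/3) since 3 mod 4 = 3, 9 mod 4 = 1; sign now +1
(9/3) = (0/3)   [reduce mod 3]
(0/3) = 0   [gcd(a, n) > 1]; final value = 0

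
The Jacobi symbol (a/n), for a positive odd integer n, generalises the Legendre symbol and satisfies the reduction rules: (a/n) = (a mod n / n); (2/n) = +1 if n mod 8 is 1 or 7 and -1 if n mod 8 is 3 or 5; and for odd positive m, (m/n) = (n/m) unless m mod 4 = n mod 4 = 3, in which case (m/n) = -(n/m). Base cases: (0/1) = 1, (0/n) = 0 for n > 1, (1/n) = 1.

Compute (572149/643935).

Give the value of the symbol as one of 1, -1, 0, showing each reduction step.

1

flip (572149/643935) -> (643935/572149): both odd, 572149 mod 4 = 1, 643935 mod 4 = 3, so the flip contributes +1; sign now +1
(643935/572149): 643935 mod 572149 = 71786, so (643935/572149) = (71786/572149)
factor out 2^1: 71786 = 2^1·35893; with 572149 mod 8 = 5, (2/572149) = -1; sign now -1; continue with (35893/572149)
flip (35893/572149) -> (572149/35893): both odd, 35893 mod 4 = 1, 572149 mod 4 = 1, so the flip contributes +1; sign now -1
(572149/35893): 572149 mod 35893 = 33754, so (572149/35893) = (33754/35893)
factor out 2^1: 33754 = 2^1·16877; with 35893 mod 8 = 5, (2/35893) = -1; sign now +1; continue with (16877/35893)
flip (16877/35893) -> (35893/16877): both odd, 16877 mod 4 = 1, 35893 mod 4 = 1, so the flip contributes +1; sign now +1
(35893/16877): 35893 mod 16877 = 2139, so (35893/16877) = (2139/16877)
flip (2139/16877) -> (16877/2139): both odd, 2139 mod 4 = 3, 16877 mod 4 = 1, so the flip contributes +1; sign now +1
(16877/2139): 16877 mod 2139 = 1904, so (16877/2139) = (1904/2139)
factor out 2^4: 1904 = 2^4·119; with 2139 mod 8 = 3, (2/2139) = -1; sign now +1; continue with (119/2139)
flip (119/2139) -> (2139/119): both odd, 119 mod 4 = 3, 2139 mod 4 = 3, so the flip contributes -1; sign now -1
(2139/119): 2139 mod 119 = 116, so (2139/119) = (116/119)
factor out 2^2: 116 = 2^2·29; with 119 mod 8 = 7, (2/119) = +1; sign now -1; continue with (29/119)
flip (29/119) -> (119/29): both odd, 29 mod 4 = 1, 119 mod 4 = 3, so the flip contributes +1; sign now -1
(119/29): 119 mod 29 = 3, so (119/29) = (3/29)
flip (3/29) -> (29/3): both odd, 3 mod 4 = 3, 29 mod 4 = 1, so the flip contributes +1; sign now -1
(29/3): 29 mod 3 = 2, so (29/3) = (2/3)
factor out 2^1: 2 = 2^1·1; with 3 mod 8 = 3, (2/3) = -1; sign now +1; continue with (1/3)
reached (1/3) = 1, so the symbol is +1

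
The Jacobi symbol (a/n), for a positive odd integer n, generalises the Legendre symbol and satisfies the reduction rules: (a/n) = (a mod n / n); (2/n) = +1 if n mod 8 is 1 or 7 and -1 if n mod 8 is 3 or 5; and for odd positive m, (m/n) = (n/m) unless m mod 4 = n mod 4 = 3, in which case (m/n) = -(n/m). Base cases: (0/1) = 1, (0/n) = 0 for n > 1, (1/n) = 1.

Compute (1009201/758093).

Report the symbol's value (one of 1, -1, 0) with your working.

(1009201/758093) = (251108/758093)   [reduce mod 758093]
251108 = 2^2·62777; (2/758093) = -1 since 758093 mod 8 = 5, so (251108/758093) = (-1)^2·(62777/758093); sign now +1
reciprocity: (62777/758093) = +1·(758093/62777) since 62777 mod 4 = 1, 758093 mod 4 = 1; sign now +1
(758093/62777) = (4769/62777)   [reduce mod 62777]
reciprocity: (4769/62777) = +1·(62777/4769) since 4769 mod 4 = 1, 62777 mod 4 = 1; sign now +1
(62777/4769) = (780/4769)   [reduce mod 4769]
780 = 2^2·195; (2/4769) = +1 since 4769 mod 8 = 1, so (780/4769) = (+1)^2·(195/4769); sign now +1
reciprocity: (195/4769) = +1·(4769/195) since 195 mod 4 = 3, 4769 mod 4 = 1; sign now +1
(4769/195) = (89/195)   [reduce mod 195]
reciprocity: (89/195) = +1·(195/89) since 89 mod 4 = 1, 195 mod 4 = 3; sign now +1
(195/89) = (17/89)   [reduce mod 89]
reciprocity: (17/89) = +1·(89/17) since 17 mod 4 = 1, 89 mod 4 = 1; sign now +1
(89/17) = (4/17)   [reduce mod 17]
4 = 2^2·1; (2/17) = +1 since 17 mod 8 = 1, so (4/17) = (+1)^2·(1/17); sign now +1
(1/17) = 1; final value = sign = +1

1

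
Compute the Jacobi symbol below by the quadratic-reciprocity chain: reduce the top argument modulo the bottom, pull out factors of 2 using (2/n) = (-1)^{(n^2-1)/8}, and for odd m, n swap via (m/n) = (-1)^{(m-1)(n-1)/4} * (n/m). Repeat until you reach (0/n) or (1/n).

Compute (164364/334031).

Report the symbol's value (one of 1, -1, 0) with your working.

factor out 2^2: 164364 = 2^2·41091; with 334031 mod 8 = 7, (2/334031) = +1; sign now +1; continue with (41091/334031)
flip (41091/334031) -> (334031/41091): both odd, 41091 mod 4 = 3, 334031 mod 4 = 3, so the flip contributes -1; sign now -1
(334031/41091): 334031 mod 41091 = 5303, so (334031/41091) = (5303/41091)
flip (5303/41091) -> (41091/5303): both odd, 5303 mod 4 = 3, 41091 mod 4 = 3, so the flip contributes -1; sign now +1
(41091/5303): 41091 mod 5303 = 3970, so (41091/5303) = (3970/5303)
factor out 2^1: 3970 = 2^1·1985; with 5303 mod 8 = 7, (2/5303) = +1; sign now +1; continue with (1985/5303)
flip (1985/5303) -> (5303/1985): both odd, 1985 mod 4 = 1, 5303 mod 4 = 3, so the flip contributes +1; sign now +1
(5303/1985): 5303 mod 1985 = 1333, so (5303/1985) = (1333/1985)
flip (1333/1985) -> (1985/1333): both odd, 1333 mod 4 = 1, 1985 mod 4 = 1, so the flip contributes +1; sign now +1
(1985/1333): 1985 mod 1333 = 652, so (1985/1333) = (652/1333)
factor out 2^2: 652 = 2^2·163; with 1333 mod 8 = 5, (2/1333) = -1; sign now +1; continue with (163/1333)
flip (163/1333) -> (1333/163): both odd, 163 mod 4 = 3, 1333 mod 4 = 1, so the flip contributes +1; sign now +1
(1333/163): 1333 mod 163 = 29, so (1333/163) = (29/163)
flip (29/163) -> (163/29): both odd, 29 mod 4 = 1, 163 mod 4 = 3, so the flip contributes +1; sign now +1
(163/29): 163 mod 29 = 18, so (163/29) = (18/29)
factor out 2^1: 18 = 2^1·9; with 29 mod 8 = 5, (2/29) = -1; sign now -1; continue with (9/29)
flip (9/29) -> (29/9): both odd, 9 mod 4 = 1, 29 mod 4 = 1, so the flip contributes +1; sign now -1
(29/9): 29 mod 9 = 2, so (29/9) = (2/9)
factor out 2^1: 2 = 2^1·1; with 9 mod 8 = 1, (2/9) = +1; sign now -1; continue with (1/9)
reached (1/9) = 1, so the symbol is -1

-1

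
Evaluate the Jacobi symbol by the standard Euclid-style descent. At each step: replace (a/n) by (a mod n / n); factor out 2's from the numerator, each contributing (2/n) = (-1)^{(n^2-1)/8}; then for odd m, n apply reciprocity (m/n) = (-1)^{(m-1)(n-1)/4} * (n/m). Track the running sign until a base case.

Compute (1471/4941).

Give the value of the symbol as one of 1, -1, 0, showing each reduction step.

flip (1471/4941) -> (4941/1471): both odd, 1471 mod 4 = 3, 4941 mod 4 = 1, so the flip contributes +1; sign now +1
(4941/1471): 4941 mod 1471 = 528, so (4941/1471) = (528/1471)
factor out 2^4: 528 = 2^4·33; with 1471 mod 8 = 7, (2/1471) = +1; sign now +1; continue with (33/1471)
flip (33/1471) -> (1471/33): both odd, 33 mod 4 = 1, 1471 mod 4 = 3, so the flip contributes +1; sign now +1
(1471/33): 1471 mod 33 = 19, so (1471/33) = (19/33)
flip (19/33) -> (33/19): both odd, 19 mod 4 = 3, 33 mod 4 = 1, so the flip contributes +1; sign now +1
(33/19): 33 mod 19 = 14, so (33/19) = (14/19)
factor out 2^1: 14 = 2^1·7; with 19 mod 8 = 3, (2/19) = -1; sign now -1; continue with (7/19)
flip (7/19) -> (19/7): both odd, 7 mod 4 = 3, 19 mod 4 = 3, so the flip contributes -1; sign now +1
(19/7): 19 mod 7 = 5, so (19/7) = (5/7)
flip (5/7) -> (7/5): both odd, 5 mod 4 = 1, 7 mod 4 = 3, so the flip contributes +1; sign now +1
(7/5): 7 mod 5 = 2, so (7/5) = (2/5)
factor out 2^1: 2 = 2^1·1; with 5 mod 8 = 5, (2/5) = -1; sign now -1; continue with (1/5)
reached (1/5) = 1, so the symbol is -1

-1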